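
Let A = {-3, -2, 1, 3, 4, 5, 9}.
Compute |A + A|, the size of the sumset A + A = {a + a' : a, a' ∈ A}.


A + A = {a + a' : a, a' ∈ A}; |A| = 7.
General bounds: 2|A| - 1 ≤ |A + A| ≤ |A|(|A|+1)/2, i.e. 13 ≤ |A + A| ≤ 28.
Lower bound 2|A|-1 is attained iff A is an arithmetic progression.
Enumerate sums a + a' for a ≤ a' (symmetric, so this suffices):
a = -3: -3+-3=-6, -3+-2=-5, -3+1=-2, -3+3=0, -3+4=1, -3+5=2, -3+9=6
a = -2: -2+-2=-4, -2+1=-1, -2+3=1, -2+4=2, -2+5=3, -2+9=7
a = 1: 1+1=2, 1+3=4, 1+4=5, 1+5=6, 1+9=10
a = 3: 3+3=6, 3+4=7, 3+5=8, 3+9=12
a = 4: 4+4=8, 4+5=9, 4+9=13
a = 5: 5+5=10, 5+9=14
a = 9: 9+9=18
Distinct sums: {-6, -5, -4, -2, -1, 0, 1, 2, 3, 4, 5, 6, 7, 8, 9, 10, 12, 13, 14, 18}
|A + A| = 20

|A + A| = 20


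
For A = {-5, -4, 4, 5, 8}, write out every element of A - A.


A - A = {a - a' : a, a' ∈ A}.
Compute a - a' for each ordered pair (a, a'):
a = -5: -5--5=0, -5--4=-1, -5-4=-9, -5-5=-10, -5-8=-13
a = -4: -4--5=1, -4--4=0, -4-4=-8, -4-5=-9, -4-8=-12
a = 4: 4--5=9, 4--4=8, 4-4=0, 4-5=-1, 4-8=-4
a = 5: 5--5=10, 5--4=9, 5-4=1, 5-5=0, 5-8=-3
a = 8: 8--5=13, 8--4=12, 8-4=4, 8-5=3, 8-8=0
Collecting distinct values (and noting 0 appears from a-a):
A - A = {-13, -12, -10, -9, -8, -4, -3, -1, 0, 1, 3, 4, 8, 9, 10, 12, 13}
|A - A| = 17

A - A = {-13, -12, -10, -9, -8, -4, -3, -1, 0, 1, 3, 4, 8, 9, 10, 12, 13}


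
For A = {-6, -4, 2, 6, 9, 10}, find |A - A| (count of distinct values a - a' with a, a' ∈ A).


A - A = {a - a' : a, a' ∈ A}; |A| = 6.
Bounds: 2|A|-1 ≤ |A - A| ≤ |A|² - |A| + 1, i.e. 11 ≤ |A - A| ≤ 31.
Note: 0 ∈ A - A always (from a - a). The set is symmetric: if d ∈ A - A then -d ∈ A - A.
Enumerate nonzero differences d = a - a' with a > a' (then include -d):
Positive differences: {1, 2, 3, 4, 6, 7, 8, 10, 12, 13, 14, 15, 16}
Full difference set: {0} ∪ (positive diffs) ∪ (negative diffs).
|A - A| = 1 + 2·13 = 27 (matches direct enumeration: 27).

|A - A| = 27


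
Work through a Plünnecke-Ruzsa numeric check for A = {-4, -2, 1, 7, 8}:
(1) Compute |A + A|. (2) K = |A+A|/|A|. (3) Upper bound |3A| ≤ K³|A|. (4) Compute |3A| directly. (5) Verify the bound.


|A| = 5.
Step 1: Compute A + A by enumerating all 25 pairs.
A + A = {-8, -6, -4, -3, -1, 2, 3, 4, 5, 6, 8, 9, 14, 15, 16}, so |A + A| = 15.
Step 2: Doubling constant K = |A + A|/|A| = 15/5 = 15/5 ≈ 3.0000.
Step 3: Plünnecke-Ruzsa gives |3A| ≤ K³·|A| = (3.0000)³ · 5 ≈ 135.0000.
Step 4: Compute 3A = A + A + A directly by enumerating all triples (a,b,c) ∈ A³; |3A| = 30.
Step 5: Check 30 ≤ 135.0000? Yes ✓.

K = 15/5, Plünnecke-Ruzsa bound K³|A| ≈ 135.0000, |3A| = 30, inequality holds.


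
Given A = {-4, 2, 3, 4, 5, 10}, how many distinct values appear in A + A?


A + A = {a + a' : a, a' ∈ A}; |A| = 6.
General bounds: 2|A| - 1 ≤ |A + A| ≤ |A|(|A|+1)/2, i.e. 11 ≤ |A + A| ≤ 21.
Lower bound 2|A|-1 is attained iff A is an arithmetic progression.
Enumerate sums a + a' for a ≤ a' (symmetric, so this suffices):
a = -4: -4+-4=-8, -4+2=-2, -4+3=-1, -4+4=0, -4+5=1, -4+10=6
a = 2: 2+2=4, 2+3=5, 2+4=6, 2+5=7, 2+10=12
a = 3: 3+3=6, 3+4=7, 3+5=8, 3+10=13
a = 4: 4+4=8, 4+5=9, 4+10=14
a = 5: 5+5=10, 5+10=15
a = 10: 10+10=20
Distinct sums: {-8, -2, -1, 0, 1, 4, 5, 6, 7, 8, 9, 10, 12, 13, 14, 15, 20}
|A + A| = 17

|A + A| = 17


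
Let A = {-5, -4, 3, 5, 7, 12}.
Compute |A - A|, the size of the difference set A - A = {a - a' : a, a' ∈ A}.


A - A = {a - a' : a, a' ∈ A}; |A| = 6.
Bounds: 2|A|-1 ≤ |A - A| ≤ |A|² - |A| + 1, i.e. 11 ≤ |A - A| ≤ 31.
Note: 0 ∈ A - A always (from a - a). The set is symmetric: if d ∈ A - A then -d ∈ A - A.
Enumerate nonzero differences d = a - a' with a > a' (then include -d):
Positive differences: {1, 2, 4, 5, 7, 8, 9, 10, 11, 12, 16, 17}
Full difference set: {0} ∪ (positive diffs) ∪ (negative diffs).
|A - A| = 1 + 2·12 = 25 (matches direct enumeration: 25).

|A - A| = 25


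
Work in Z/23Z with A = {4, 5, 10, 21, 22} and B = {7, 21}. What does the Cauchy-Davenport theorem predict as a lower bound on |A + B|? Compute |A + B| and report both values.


Cauchy-Davenport: |A + B| ≥ min(p, |A| + |B| - 1) for A, B nonempty in Z/pZ.
|A| = 5, |B| = 2, p = 23.
CD lower bound = min(23, 5 + 2 - 1) = min(23, 6) = 6.
Compute A + B mod 23 directly:
a = 4: 4+7=11, 4+21=2
a = 5: 5+7=12, 5+21=3
a = 10: 10+7=17, 10+21=8
a = 21: 21+7=5, 21+21=19
a = 22: 22+7=6, 22+21=20
A + B = {2, 3, 5, 6, 8, 11, 12, 17, 19, 20}, so |A + B| = 10.
Verify: 10 ≥ 6? Yes ✓.

CD lower bound = 6, actual |A + B| = 10.


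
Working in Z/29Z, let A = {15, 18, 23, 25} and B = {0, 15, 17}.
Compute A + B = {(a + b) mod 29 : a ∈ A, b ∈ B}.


Work in Z/29Z: reduce every sum a + b modulo 29.
Enumerate all 12 pairs:
a = 15: 15+0=15, 15+15=1, 15+17=3
a = 18: 18+0=18, 18+15=4, 18+17=6
a = 23: 23+0=23, 23+15=9, 23+17=11
a = 25: 25+0=25, 25+15=11, 25+17=13
Distinct residues collected: {1, 3, 4, 6, 9, 11, 13, 15, 18, 23, 25}
|A + B| = 11 (out of 29 total residues).

A + B = {1, 3, 4, 6, 9, 11, 13, 15, 18, 23, 25}


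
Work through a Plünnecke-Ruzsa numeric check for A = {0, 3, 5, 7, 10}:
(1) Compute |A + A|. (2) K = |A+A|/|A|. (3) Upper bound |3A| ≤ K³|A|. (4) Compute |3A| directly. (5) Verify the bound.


|A| = 5.
Step 1: Compute A + A by enumerating all 25 pairs.
A + A = {0, 3, 5, 6, 7, 8, 10, 12, 13, 14, 15, 17, 20}, so |A + A| = 13.
Step 2: Doubling constant K = |A + A|/|A| = 13/5 = 13/5 ≈ 2.6000.
Step 3: Plünnecke-Ruzsa gives |3A| ≤ K³·|A| = (2.6000)³ · 5 ≈ 87.8800.
Step 4: Compute 3A = A + A + A directly by enumerating all triples (a,b,c) ∈ A³; |3A| = 25.
Step 5: Check 25 ≤ 87.8800? Yes ✓.

K = 13/5, Plünnecke-Ruzsa bound K³|A| ≈ 87.8800, |3A| = 25, inequality holds.


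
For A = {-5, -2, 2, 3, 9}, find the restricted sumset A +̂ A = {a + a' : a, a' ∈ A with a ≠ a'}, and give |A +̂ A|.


Restricted sumset: A +̂ A = {a + a' : a ∈ A, a' ∈ A, a ≠ a'}.
Equivalently, take A + A and drop any sum 2a that is achievable ONLY as a + a for a ∈ A (i.e. sums representable only with equal summands).
Enumerate pairs (a, a') with a < a' (symmetric, so each unordered pair gives one sum; this covers all a ≠ a'):
  -5 + -2 = -7
  -5 + 2 = -3
  -5 + 3 = -2
  -5 + 9 = 4
  -2 + 2 = 0
  -2 + 3 = 1
  -2 + 9 = 7
  2 + 3 = 5
  2 + 9 = 11
  3 + 9 = 12
Collected distinct sums: {-7, -3, -2, 0, 1, 4, 5, 7, 11, 12}
|A +̂ A| = 10
(Reference bound: |A +̂ A| ≥ 2|A| - 3 for |A| ≥ 2, with |A| = 5 giving ≥ 7.)

|A +̂ A| = 10


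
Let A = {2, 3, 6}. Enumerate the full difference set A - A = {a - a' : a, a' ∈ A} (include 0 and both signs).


A - A = {a - a' : a, a' ∈ A}.
Compute a - a' for each ordered pair (a, a'):
a = 2: 2-2=0, 2-3=-1, 2-6=-4
a = 3: 3-2=1, 3-3=0, 3-6=-3
a = 6: 6-2=4, 6-3=3, 6-6=0
Collecting distinct values (and noting 0 appears from a-a):
A - A = {-4, -3, -1, 0, 1, 3, 4}
|A - A| = 7

A - A = {-4, -3, -1, 0, 1, 3, 4}


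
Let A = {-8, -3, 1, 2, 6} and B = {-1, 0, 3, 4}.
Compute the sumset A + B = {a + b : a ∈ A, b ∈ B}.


A + B = {a + b : a ∈ A, b ∈ B}.
Enumerate all |A|·|B| = 5·4 = 20 pairs (a, b) and collect distinct sums.
a = -8: -8+-1=-9, -8+0=-8, -8+3=-5, -8+4=-4
a = -3: -3+-1=-4, -3+0=-3, -3+3=0, -3+4=1
a = 1: 1+-1=0, 1+0=1, 1+3=4, 1+4=5
a = 2: 2+-1=1, 2+0=2, 2+3=5, 2+4=6
a = 6: 6+-1=5, 6+0=6, 6+3=9, 6+4=10
Collecting distinct sums: A + B = {-9, -8, -5, -4, -3, 0, 1, 2, 4, 5, 6, 9, 10}
|A + B| = 13

A + B = {-9, -8, -5, -4, -3, 0, 1, 2, 4, 5, 6, 9, 10}


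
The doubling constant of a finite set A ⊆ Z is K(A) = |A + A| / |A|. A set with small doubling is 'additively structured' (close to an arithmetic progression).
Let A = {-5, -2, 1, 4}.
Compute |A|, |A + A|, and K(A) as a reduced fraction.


|A| = 4.
Compute A + A by enumerating all 16 pairs.
A + A = {-10, -7, -4, -1, 2, 5, 8}, so |A + A| = 7.
K = |A + A| / |A| = 7/4 (already in lowest terms) ≈ 1.7500.
Reference: AP of size 4 gives K = 7/4 ≈ 1.7500; a fully generic set of size 4 gives K ≈ 2.5000.

|A| = 4, |A + A| = 7, K = 7/4.


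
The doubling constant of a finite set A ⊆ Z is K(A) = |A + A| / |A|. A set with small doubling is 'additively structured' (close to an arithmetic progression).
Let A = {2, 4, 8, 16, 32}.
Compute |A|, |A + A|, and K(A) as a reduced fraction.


|A| = 5.
Compute A + A by enumerating all 25 pairs.
A + A = {4, 6, 8, 10, 12, 16, 18, 20, 24, 32, 34, 36, 40, 48, 64}, so |A + A| = 15.
K = |A + A| / |A| = 15/5 = 3/1 ≈ 3.0000.
Reference: AP of size 5 gives K = 9/5 ≈ 1.8000; a fully generic set of size 5 gives K ≈ 3.0000.

|A| = 5, |A + A| = 15, K = 15/5 = 3/1.


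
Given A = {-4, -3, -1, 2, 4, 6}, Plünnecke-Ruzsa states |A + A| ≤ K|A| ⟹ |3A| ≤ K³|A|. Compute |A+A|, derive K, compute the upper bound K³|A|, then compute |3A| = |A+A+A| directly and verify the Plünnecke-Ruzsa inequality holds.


|A| = 6.
Step 1: Compute A + A by enumerating all 36 pairs.
A + A = {-8, -7, -6, -5, -4, -2, -1, 0, 1, 2, 3, 4, 5, 6, 8, 10, 12}, so |A + A| = 17.
Step 2: Doubling constant K = |A + A|/|A| = 17/6 = 17/6 ≈ 2.8333.
Step 3: Plünnecke-Ruzsa gives |3A| ≤ K³·|A| = (2.8333)³ · 6 ≈ 136.4722.
Step 4: Compute 3A = A + A + A directly by enumerating all triples (a,b,c) ∈ A³; |3A| = 28.
Step 5: Check 28 ≤ 136.4722? Yes ✓.

K = 17/6, Plünnecke-Ruzsa bound K³|A| ≈ 136.4722, |3A| = 28, inequality holds.


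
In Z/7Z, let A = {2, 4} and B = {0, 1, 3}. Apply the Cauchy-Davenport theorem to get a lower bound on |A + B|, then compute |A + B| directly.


Cauchy-Davenport: |A + B| ≥ min(p, |A| + |B| - 1) for A, B nonempty in Z/pZ.
|A| = 2, |B| = 3, p = 7.
CD lower bound = min(7, 2 + 3 - 1) = min(7, 4) = 4.
Compute A + B mod 7 directly:
a = 2: 2+0=2, 2+1=3, 2+3=5
a = 4: 4+0=4, 4+1=5, 4+3=0
A + B = {0, 2, 3, 4, 5}, so |A + B| = 5.
Verify: 5 ≥ 4? Yes ✓.

CD lower bound = 4, actual |A + B| = 5.


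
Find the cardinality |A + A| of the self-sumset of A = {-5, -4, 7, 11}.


A + A = {a + a' : a, a' ∈ A}; |A| = 4.
General bounds: 2|A| - 1 ≤ |A + A| ≤ |A|(|A|+1)/2, i.e. 7 ≤ |A + A| ≤ 10.
Lower bound 2|A|-1 is attained iff A is an arithmetic progression.
Enumerate sums a + a' for a ≤ a' (symmetric, so this suffices):
a = -5: -5+-5=-10, -5+-4=-9, -5+7=2, -5+11=6
a = -4: -4+-4=-8, -4+7=3, -4+11=7
a = 7: 7+7=14, 7+11=18
a = 11: 11+11=22
Distinct sums: {-10, -9, -8, 2, 3, 6, 7, 14, 18, 22}
|A + A| = 10

|A + A| = 10


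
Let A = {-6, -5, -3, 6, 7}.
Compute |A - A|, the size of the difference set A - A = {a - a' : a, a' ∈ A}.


A - A = {a - a' : a, a' ∈ A}; |A| = 5.
Bounds: 2|A|-1 ≤ |A - A| ≤ |A|² - |A| + 1, i.e. 9 ≤ |A - A| ≤ 21.
Note: 0 ∈ A - A always (from a - a). The set is symmetric: if d ∈ A - A then -d ∈ A - A.
Enumerate nonzero differences d = a - a' with a > a' (then include -d):
Positive differences: {1, 2, 3, 9, 10, 11, 12, 13}
Full difference set: {0} ∪ (positive diffs) ∪ (negative diffs).
|A - A| = 1 + 2·8 = 17 (matches direct enumeration: 17).

|A - A| = 17


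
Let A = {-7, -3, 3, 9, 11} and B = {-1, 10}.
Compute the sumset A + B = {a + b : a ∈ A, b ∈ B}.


A + B = {a + b : a ∈ A, b ∈ B}.
Enumerate all |A|·|B| = 5·2 = 10 pairs (a, b) and collect distinct sums.
a = -7: -7+-1=-8, -7+10=3
a = -3: -3+-1=-4, -3+10=7
a = 3: 3+-1=2, 3+10=13
a = 9: 9+-1=8, 9+10=19
a = 11: 11+-1=10, 11+10=21
Collecting distinct sums: A + B = {-8, -4, 2, 3, 7, 8, 10, 13, 19, 21}
|A + B| = 10

A + B = {-8, -4, 2, 3, 7, 8, 10, 13, 19, 21}


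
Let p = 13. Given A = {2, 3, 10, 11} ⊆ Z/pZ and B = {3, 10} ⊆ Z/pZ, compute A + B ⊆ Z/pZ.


Work in Z/13Z: reduce every sum a + b modulo 13.
Enumerate all 8 pairs:
a = 2: 2+3=5, 2+10=12
a = 3: 3+3=6, 3+10=0
a = 10: 10+3=0, 10+10=7
a = 11: 11+3=1, 11+10=8
Distinct residues collected: {0, 1, 5, 6, 7, 8, 12}
|A + B| = 7 (out of 13 total residues).

A + B = {0, 1, 5, 6, 7, 8, 12}


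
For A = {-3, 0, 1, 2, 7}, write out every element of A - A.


A - A = {a - a' : a, a' ∈ A}.
Compute a - a' for each ordered pair (a, a'):
a = -3: -3--3=0, -3-0=-3, -3-1=-4, -3-2=-5, -3-7=-10
a = 0: 0--3=3, 0-0=0, 0-1=-1, 0-2=-2, 0-7=-7
a = 1: 1--3=4, 1-0=1, 1-1=0, 1-2=-1, 1-7=-6
a = 2: 2--3=5, 2-0=2, 2-1=1, 2-2=0, 2-7=-5
a = 7: 7--3=10, 7-0=7, 7-1=6, 7-2=5, 7-7=0
Collecting distinct values (and noting 0 appears from a-a):
A - A = {-10, -7, -6, -5, -4, -3, -2, -1, 0, 1, 2, 3, 4, 5, 6, 7, 10}
|A - A| = 17

A - A = {-10, -7, -6, -5, -4, -3, -2, -1, 0, 1, 2, 3, 4, 5, 6, 7, 10}


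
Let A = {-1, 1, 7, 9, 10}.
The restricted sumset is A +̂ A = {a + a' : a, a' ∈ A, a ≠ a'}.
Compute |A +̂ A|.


Restricted sumset: A +̂ A = {a + a' : a ∈ A, a' ∈ A, a ≠ a'}.
Equivalently, take A + A and drop any sum 2a that is achievable ONLY as a + a for a ∈ A (i.e. sums representable only with equal summands).
Enumerate pairs (a, a') with a < a' (symmetric, so each unordered pair gives one sum; this covers all a ≠ a'):
  -1 + 1 = 0
  -1 + 7 = 6
  -1 + 9 = 8
  -1 + 10 = 9
  1 + 7 = 8
  1 + 9 = 10
  1 + 10 = 11
  7 + 9 = 16
  7 + 10 = 17
  9 + 10 = 19
Collected distinct sums: {0, 6, 8, 9, 10, 11, 16, 17, 19}
|A +̂ A| = 9
(Reference bound: |A +̂ A| ≥ 2|A| - 3 for |A| ≥ 2, with |A| = 5 giving ≥ 7.)

|A +̂ A| = 9


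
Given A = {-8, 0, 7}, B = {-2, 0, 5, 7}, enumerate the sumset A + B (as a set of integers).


A + B = {a + b : a ∈ A, b ∈ B}.
Enumerate all |A|·|B| = 3·4 = 12 pairs (a, b) and collect distinct sums.
a = -8: -8+-2=-10, -8+0=-8, -8+5=-3, -8+7=-1
a = 0: 0+-2=-2, 0+0=0, 0+5=5, 0+7=7
a = 7: 7+-2=5, 7+0=7, 7+5=12, 7+7=14
Collecting distinct sums: A + B = {-10, -8, -3, -2, -1, 0, 5, 7, 12, 14}
|A + B| = 10

A + B = {-10, -8, -3, -2, -1, 0, 5, 7, 12, 14}


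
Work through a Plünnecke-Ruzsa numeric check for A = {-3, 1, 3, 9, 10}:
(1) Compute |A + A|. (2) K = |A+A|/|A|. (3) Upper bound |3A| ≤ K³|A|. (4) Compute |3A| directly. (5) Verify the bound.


|A| = 5.
Step 1: Compute A + A by enumerating all 25 pairs.
A + A = {-6, -2, 0, 2, 4, 6, 7, 10, 11, 12, 13, 18, 19, 20}, so |A + A| = 14.
Step 2: Doubling constant K = |A + A|/|A| = 14/5 = 14/5 ≈ 2.8000.
Step 3: Plünnecke-Ruzsa gives |3A| ≤ K³·|A| = (2.8000)³ · 5 ≈ 109.7600.
Step 4: Compute 3A = A + A + A directly by enumerating all triples (a,b,c) ∈ A³; |3A| = 28.
Step 5: Check 28 ≤ 109.7600? Yes ✓.

K = 14/5, Plünnecke-Ruzsa bound K³|A| ≈ 109.7600, |3A| = 28, inequality holds.


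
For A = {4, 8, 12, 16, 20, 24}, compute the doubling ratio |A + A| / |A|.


|A| = 6.
Compute A + A by enumerating all 36 pairs.
A + A = {8, 12, 16, 20, 24, 28, 32, 36, 40, 44, 48}, so |A + A| = 11.
K = |A + A| / |A| = 11/6 (already in lowest terms) ≈ 1.8333.
Reference: AP of size 6 gives K = 11/6 ≈ 1.8333; a fully generic set of size 6 gives K ≈ 3.5000.

|A| = 6, |A + A| = 11, K = 11/6.


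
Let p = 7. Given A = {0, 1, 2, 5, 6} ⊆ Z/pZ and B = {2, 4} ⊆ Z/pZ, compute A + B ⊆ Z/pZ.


Work in Z/7Z: reduce every sum a + b modulo 7.
Enumerate all 10 pairs:
a = 0: 0+2=2, 0+4=4
a = 1: 1+2=3, 1+4=5
a = 2: 2+2=4, 2+4=6
a = 5: 5+2=0, 5+4=2
a = 6: 6+2=1, 6+4=3
Distinct residues collected: {0, 1, 2, 3, 4, 5, 6}
|A + B| = 7 (out of 7 total residues).

A + B = {0, 1, 2, 3, 4, 5, 6}


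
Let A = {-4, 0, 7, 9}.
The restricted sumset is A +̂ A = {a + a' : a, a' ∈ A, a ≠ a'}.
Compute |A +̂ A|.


Restricted sumset: A +̂ A = {a + a' : a ∈ A, a' ∈ A, a ≠ a'}.
Equivalently, take A + A and drop any sum 2a that is achievable ONLY as a + a for a ∈ A (i.e. sums representable only with equal summands).
Enumerate pairs (a, a') with a < a' (symmetric, so each unordered pair gives one sum; this covers all a ≠ a'):
  -4 + 0 = -4
  -4 + 7 = 3
  -4 + 9 = 5
  0 + 7 = 7
  0 + 9 = 9
  7 + 9 = 16
Collected distinct sums: {-4, 3, 5, 7, 9, 16}
|A +̂ A| = 6
(Reference bound: |A +̂ A| ≥ 2|A| - 3 for |A| ≥ 2, with |A| = 4 giving ≥ 5.)

|A +̂ A| = 6


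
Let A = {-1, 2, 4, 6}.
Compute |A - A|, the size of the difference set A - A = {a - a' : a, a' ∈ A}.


A - A = {a - a' : a, a' ∈ A}; |A| = 4.
Bounds: 2|A|-1 ≤ |A - A| ≤ |A|² - |A| + 1, i.e. 7 ≤ |A - A| ≤ 13.
Note: 0 ∈ A - A always (from a - a). The set is symmetric: if d ∈ A - A then -d ∈ A - A.
Enumerate nonzero differences d = a - a' with a > a' (then include -d):
Positive differences: {2, 3, 4, 5, 7}
Full difference set: {0} ∪ (positive diffs) ∪ (negative diffs).
|A - A| = 1 + 2·5 = 11 (matches direct enumeration: 11).

|A - A| = 11


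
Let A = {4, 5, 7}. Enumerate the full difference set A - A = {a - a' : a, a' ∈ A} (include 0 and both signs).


A - A = {a - a' : a, a' ∈ A}.
Compute a - a' for each ordered pair (a, a'):
a = 4: 4-4=0, 4-5=-1, 4-7=-3
a = 5: 5-4=1, 5-5=0, 5-7=-2
a = 7: 7-4=3, 7-5=2, 7-7=0
Collecting distinct values (and noting 0 appears from a-a):
A - A = {-3, -2, -1, 0, 1, 2, 3}
|A - A| = 7

A - A = {-3, -2, -1, 0, 1, 2, 3}


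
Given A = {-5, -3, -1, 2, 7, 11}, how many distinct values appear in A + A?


A + A = {a + a' : a, a' ∈ A}; |A| = 6.
General bounds: 2|A| - 1 ≤ |A + A| ≤ |A|(|A|+1)/2, i.e. 11 ≤ |A + A| ≤ 21.
Lower bound 2|A|-1 is attained iff A is an arithmetic progression.
Enumerate sums a + a' for a ≤ a' (symmetric, so this suffices):
a = -5: -5+-5=-10, -5+-3=-8, -5+-1=-6, -5+2=-3, -5+7=2, -5+11=6
a = -3: -3+-3=-6, -3+-1=-4, -3+2=-1, -3+7=4, -3+11=8
a = -1: -1+-1=-2, -1+2=1, -1+7=6, -1+11=10
a = 2: 2+2=4, 2+7=9, 2+11=13
a = 7: 7+7=14, 7+11=18
a = 11: 11+11=22
Distinct sums: {-10, -8, -6, -4, -3, -2, -1, 1, 2, 4, 6, 8, 9, 10, 13, 14, 18, 22}
|A + A| = 18

|A + A| = 18


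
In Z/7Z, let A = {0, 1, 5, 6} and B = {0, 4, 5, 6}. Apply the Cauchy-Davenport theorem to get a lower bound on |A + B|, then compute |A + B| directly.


Cauchy-Davenport: |A + B| ≥ min(p, |A| + |B| - 1) for A, B nonempty in Z/pZ.
|A| = 4, |B| = 4, p = 7.
CD lower bound = min(7, 4 + 4 - 1) = min(7, 7) = 7.
Compute A + B mod 7 directly:
a = 0: 0+0=0, 0+4=4, 0+5=5, 0+6=6
a = 1: 1+0=1, 1+4=5, 1+5=6, 1+6=0
a = 5: 5+0=5, 5+4=2, 5+5=3, 5+6=4
a = 6: 6+0=6, 6+4=3, 6+5=4, 6+6=5
A + B = {0, 1, 2, 3, 4, 5, 6}, so |A + B| = 7.
Verify: 7 ≥ 7? Yes ✓.

CD lower bound = 7, actual |A + B| = 7.


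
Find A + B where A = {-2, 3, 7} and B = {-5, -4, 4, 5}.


A + B = {a + b : a ∈ A, b ∈ B}.
Enumerate all |A|·|B| = 3·4 = 12 pairs (a, b) and collect distinct sums.
a = -2: -2+-5=-7, -2+-4=-6, -2+4=2, -2+5=3
a = 3: 3+-5=-2, 3+-4=-1, 3+4=7, 3+5=8
a = 7: 7+-5=2, 7+-4=3, 7+4=11, 7+5=12
Collecting distinct sums: A + B = {-7, -6, -2, -1, 2, 3, 7, 8, 11, 12}
|A + B| = 10

A + B = {-7, -6, -2, -1, 2, 3, 7, 8, 11, 12}


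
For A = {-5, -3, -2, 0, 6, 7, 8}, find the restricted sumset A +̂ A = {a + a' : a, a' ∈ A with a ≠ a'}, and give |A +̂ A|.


Restricted sumset: A +̂ A = {a + a' : a ∈ A, a' ∈ A, a ≠ a'}.
Equivalently, take A + A and drop any sum 2a that is achievable ONLY as a + a for a ∈ A (i.e. sums representable only with equal summands).
Enumerate pairs (a, a') with a < a' (symmetric, so each unordered pair gives one sum; this covers all a ≠ a'):
  -5 + -3 = -8
  -5 + -2 = -7
  -5 + 0 = -5
  -5 + 6 = 1
  -5 + 7 = 2
  -5 + 8 = 3
  -3 + -2 = -5
  -3 + 0 = -3
  -3 + 6 = 3
  -3 + 7 = 4
  -3 + 8 = 5
  -2 + 0 = -2
  -2 + 6 = 4
  -2 + 7 = 5
  -2 + 8 = 6
  0 + 6 = 6
  0 + 7 = 7
  0 + 8 = 8
  6 + 7 = 13
  6 + 8 = 14
  7 + 8 = 15
Collected distinct sums: {-8, -7, -5, -3, -2, 1, 2, 3, 4, 5, 6, 7, 8, 13, 14, 15}
|A +̂ A| = 16
(Reference bound: |A +̂ A| ≥ 2|A| - 3 for |A| ≥ 2, with |A| = 7 giving ≥ 11.)

|A +̂ A| = 16


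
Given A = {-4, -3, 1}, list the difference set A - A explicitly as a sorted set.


A - A = {a - a' : a, a' ∈ A}.
Compute a - a' for each ordered pair (a, a'):
a = -4: -4--4=0, -4--3=-1, -4-1=-5
a = -3: -3--4=1, -3--3=0, -3-1=-4
a = 1: 1--4=5, 1--3=4, 1-1=0
Collecting distinct values (and noting 0 appears from a-a):
A - A = {-5, -4, -1, 0, 1, 4, 5}
|A - A| = 7

A - A = {-5, -4, -1, 0, 1, 4, 5}


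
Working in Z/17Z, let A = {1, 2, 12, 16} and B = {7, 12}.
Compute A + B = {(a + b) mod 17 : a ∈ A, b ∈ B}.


Work in Z/17Z: reduce every sum a + b modulo 17.
Enumerate all 8 pairs:
a = 1: 1+7=8, 1+12=13
a = 2: 2+7=9, 2+12=14
a = 12: 12+7=2, 12+12=7
a = 16: 16+7=6, 16+12=11
Distinct residues collected: {2, 6, 7, 8, 9, 11, 13, 14}
|A + B| = 8 (out of 17 total residues).

A + B = {2, 6, 7, 8, 9, 11, 13, 14}


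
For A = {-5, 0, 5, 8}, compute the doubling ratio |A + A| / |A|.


|A| = 4.
Compute A + A by enumerating all 16 pairs.
A + A = {-10, -5, 0, 3, 5, 8, 10, 13, 16}, so |A + A| = 9.
K = |A + A| / |A| = 9/4 (already in lowest terms) ≈ 2.2500.
Reference: AP of size 4 gives K = 7/4 ≈ 1.7500; a fully generic set of size 4 gives K ≈ 2.5000.

|A| = 4, |A + A| = 9, K = 9/4.


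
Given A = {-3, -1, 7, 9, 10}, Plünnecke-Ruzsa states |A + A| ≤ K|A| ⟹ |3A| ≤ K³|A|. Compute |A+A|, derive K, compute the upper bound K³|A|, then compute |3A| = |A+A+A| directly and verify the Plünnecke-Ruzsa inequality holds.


|A| = 5.
Step 1: Compute A + A by enumerating all 25 pairs.
A + A = {-6, -4, -2, 4, 6, 7, 8, 9, 14, 16, 17, 18, 19, 20}, so |A + A| = 14.
Step 2: Doubling constant K = |A + A|/|A| = 14/5 = 14/5 ≈ 2.8000.
Step 3: Plünnecke-Ruzsa gives |3A| ≤ K³·|A| = (2.8000)³ · 5 ≈ 109.7600.
Step 4: Compute 3A = A + A + A directly by enumerating all triples (a,b,c) ∈ A³; |3A| = 28.
Step 5: Check 28 ≤ 109.7600? Yes ✓.

K = 14/5, Plünnecke-Ruzsa bound K³|A| ≈ 109.7600, |3A| = 28, inequality holds.


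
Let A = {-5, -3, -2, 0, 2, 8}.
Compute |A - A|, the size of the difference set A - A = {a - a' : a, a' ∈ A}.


A - A = {a - a' : a, a' ∈ A}; |A| = 6.
Bounds: 2|A|-1 ≤ |A - A| ≤ |A|² - |A| + 1, i.e. 11 ≤ |A - A| ≤ 31.
Note: 0 ∈ A - A always (from a - a). The set is symmetric: if d ∈ A - A then -d ∈ A - A.
Enumerate nonzero differences d = a - a' with a > a' (then include -d):
Positive differences: {1, 2, 3, 4, 5, 6, 7, 8, 10, 11, 13}
Full difference set: {0} ∪ (positive diffs) ∪ (negative diffs).
|A - A| = 1 + 2·11 = 23 (matches direct enumeration: 23).

|A - A| = 23


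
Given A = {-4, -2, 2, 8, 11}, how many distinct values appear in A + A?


A + A = {a + a' : a, a' ∈ A}; |A| = 5.
General bounds: 2|A| - 1 ≤ |A + A| ≤ |A|(|A|+1)/2, i.e. 9 ≤ |A + A| ≤ 15.
Lower bound 2|A|-1 is attained iff A is an arithmetic progression.
Enumerate sums a + a' for a ≤ a' (symmetric, so this suffices):
a = -4: -4+-4=-8, -4+-2=-6, -4+2=-2, -4+8=4, -4+11=7
a = -2: -2+-2=-4, -2+2=0, -2+8=6, -2+11=9
a = 2: 2+2=4, 2+8=10, 2+11=13
a = 8: 8+8=16, 8+11=19
a = 11: 11+11=22
Distinct sums: {-8, -6, -4, -2, 0, 4, 6, 7, 9, 10, 13, 16, 19, 22}
|A + A| = 14

|A + A| = 14


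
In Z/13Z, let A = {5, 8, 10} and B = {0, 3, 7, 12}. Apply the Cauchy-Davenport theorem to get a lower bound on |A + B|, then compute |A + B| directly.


Cauchy-Davenport: |A + B| ≥ min(p, |A| + |B| - 1) for A, B nonempty in Z/pZ.
|A| = 3, |B| = 4, p = 13.
CD lower bound = min(13, 3 + 4 - 1) = min(13, 6) = 6.
Compute A + B mod 13 directly:
a = 5: 5+0=5, 5+3=8, 5+7=12, 5+12=4
a = 8: 8+0=8, 8+3=11, 8+7=2, 8+12=7
a = 10: 10+0=10, 10+3=0, 10+7=4, 10+12=9
A + B = {0, 2, 4, 5, 7, 8, 9, 10, 11, 12}, so |A + B| = 10.
Verify: 10 ≥ 6? Yes ✓.

CD lower bound = 6, actual |A + B| = 10.


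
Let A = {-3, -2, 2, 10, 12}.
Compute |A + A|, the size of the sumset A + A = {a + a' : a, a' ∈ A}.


A + A = {a + a' : a, a' ∈ A}; |A| = 5.
General bounds: 2|A| - 1 ≤ |A + A| ≤ |A|(|A|+1)/2, i.e. 9 ≤ |A + A| ≤ 15.
Lower bound 2|A|-1 is attained iff A is an arithmetic progression.
Enumerate sums a + a' for a ≤ a' (symmetric, so this suffices):
a = -3: -3+-3=-6, -3+-2=-5, -3+2=-1, -3+10=7, -3+12=9
a = -2: -2+-2=-4, -2+2=0, -2+10=8, -2+12=10
a = 2: 2+2=4, 2+10=12, 2+12=14
a = 10: 10+10=20, 10+12=22
a = 12: 12+12=24
Distinct sums: {-6, -5, -4, -1, 0, 4, 7, 8, 9, 10, 12, 14, 20, 22, 24}
|A + A| = 15

|A + A| = 15


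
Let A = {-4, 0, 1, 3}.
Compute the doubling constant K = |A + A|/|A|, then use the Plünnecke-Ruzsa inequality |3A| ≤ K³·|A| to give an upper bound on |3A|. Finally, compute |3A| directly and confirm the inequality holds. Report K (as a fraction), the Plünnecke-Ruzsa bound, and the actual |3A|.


|A| = 4.
Step 1: Compute A + A by enumerating all 16 pairs.
A + A = {-8, -4, -3, -1, 0, 1, 2, 3, 4, 6}, so |A + A| = 10.
Step 2: Doubling constant K = |A + A|/|A| = 10/4 = 10/4 ≈ 2.5000.
Step 3: Plünnecke-Ruzsa gives |3A| ≤ K³·|A| = (2.5000)³ · 4 ≈ 62.5000.
Step 4: Compute 3A = A + A + A directly by enumerating all triples (a,b,c) ∈ A³; |3A| = 17.
Step 5: Check 17 ≤ 62.5000? Yes ✓.

K = 10/4, Plünnecke-Ruzsa bound K³|A| ≈ 62.5000, |3A| = 17, inequality holds.


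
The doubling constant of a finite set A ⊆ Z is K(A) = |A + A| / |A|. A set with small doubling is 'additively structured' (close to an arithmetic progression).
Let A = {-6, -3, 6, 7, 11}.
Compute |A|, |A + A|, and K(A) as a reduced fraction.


|A| = 5.
Compute A + A by enumerating all 25 pairs.
A + A = {-12, -9, -6, 0, 1, 3, 4, 5, 8, 12, 13, 14, 17, 18, 22}, so |A + A| = 15.
K = |A + A| / |A| = 15/5 = 3/1 ≈ 3.0000.
Reference: AP of size 5 gives K = 9/5 ≈ 1.8000; a fully generic set of size 5 gives K ≈ 3.0000.

|A| = 5, |A + A| = 15, K = 15/5 = 3/1.


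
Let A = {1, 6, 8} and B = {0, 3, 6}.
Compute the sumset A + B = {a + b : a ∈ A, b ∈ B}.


A + B = {a + b : a ∈ A, b ∈ B}.
Enumerate all |A|·|B| = 3·3 = 9 pairs (a, b) and collect distinct sums.
a = 1: 1+0=1, 1+3=4, 1+6=7
a = 6: 6+0=6, 6+3=9, 6+6=12
a = 8: 8+0=8, 8+3=11, 8+6=14
Collecting distinct sums: A + B = {1, 4, 6, 7, 8, 9, 11, 12, 14}
|A + B| = 9

A + B = {1, 4, 6, 7, 8, 9, 11, 12, 14}


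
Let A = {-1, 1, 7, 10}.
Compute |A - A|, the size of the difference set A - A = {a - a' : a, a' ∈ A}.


A - A = {a - a' : a, a' ∈ A}; |A| = 4.
Bounds: 2|A|-1 ≤ |A - A| ≤ |A|² - |A| + 1, i.e. 7 ≤ |A - A| ≤ 13.
Note: 0 ∈ A - A always (from a - a). The set is symmetric: if d ∈ A - A then -d ∈ A - A.
Enumerate nonzero differences d = a - a' with a > a' (then include -d):
Positive differences: {2, 3, 6, 8, 9, 11}
Full difference set: {0} ∪ (positive diffs) ∪ (negative diffs).
|A - A| = 1 + 2·6 = 13 (matches direct enumeration: 13).

|A - A| = 13


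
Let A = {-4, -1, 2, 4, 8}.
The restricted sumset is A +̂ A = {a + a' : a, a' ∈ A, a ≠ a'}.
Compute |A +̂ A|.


Restricted sumset: A +̂ A = {a + a' : a ∈ A, a' ∈ A, a ≠ a'}.
Equivalently, take A + A and drop any sum 2a that is achievable ONLY as a + a for a ∈ A (i.e. sums representable only with equal summands).
Enumerate pairs (a, a') with a < a' (symmetric, so each unordered pair gives one sum; this covers all a ≠ a'):
  -4 + -1 = -5
  -4 + 2 = -2
  -4 + 4 = 0
  -4 + 8 = 4
  -1 + 2 = 1
  -1 + 4 = 3
  -1 + 8 = 7
  2 + 4 = 6
  2 + 8 = 10
  4 + 8 = 12
Collected distinct sums: {-5, -2, 0, 1, 3, 4, 6, 7, 10, 12}
|A +̂ A| = 10
(Reference bound: |A +̂ A| ≥ 2|A| - 3 for |A| ≥ 2, with |A| = 5 giving ≥ 7.)

|A +̂ A| = 10


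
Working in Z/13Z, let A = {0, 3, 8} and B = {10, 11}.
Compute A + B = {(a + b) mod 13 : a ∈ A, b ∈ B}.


Work in Z/13Z: reduce every sum a + b modulo 13.
Enumerate all 6 pairs:
a = 0: 0+10=10, 0+11=11
a = 3: 3+10=0, 3+11=1
a = 8: 8+10=5, 8+11=6
Distinct residues collected: {0, 1, 5, 6, 10, 11}
|A + B| = 6 (out of 13 total residues).

A + B = {0, 1, 5, 6, 10, 11}


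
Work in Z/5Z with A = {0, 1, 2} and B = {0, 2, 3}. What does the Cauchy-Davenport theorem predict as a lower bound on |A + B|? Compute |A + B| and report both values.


Cauchy-Davenport: |A + B| ≥ min(p, |A| + |B| - 1) for A, B nonempty in Z/pZ.
|A| = 3, |B| = 3, p = 5.
CD lower bound = min(5, 3 + 3 - 1) = min(5, 5) = 5.
Compute A + B mod 5 directly:
a = 0: 0+0=0, 0+2=2, 0+3=3
a = 1: 1+0=1, 1+2=3, 1+3=4
a = 2: 2+0=2, 2+2=4, 2+3=0
A + B = {0, 1, 2, 3, 4}, so |A + B| = 5.
Verify: 5 ≥ 5? Yes ✓.

CD lower bound = 5, actual |A + B| = 5.


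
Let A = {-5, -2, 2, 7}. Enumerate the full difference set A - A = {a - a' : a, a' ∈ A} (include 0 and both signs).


A - A = {a - a' : a, a' ∈ A}.
Compute a - a' for each ordered pair (a, a'):
a = -5: -5--5=0, -5--2=-3, -5-2=-7, -5-7=-12
a = -2: -2--5=3, -2--2=0, -2-2=-4, -2-7=-9
a = 2: 2--5=7, 2--2=4, 2-2=0, 2-7=-5
a = 7: 7--5=12, 7--2=9, 7-2=5, 7-7=0
Collecting distinct values (and noting 0 appears from a-a):
A - A = {-12, -9, -7, -5, -4, -3, 0, 3, 4, 5, 7, 9, 12}
|A - A| = 13

A - A = {-12, -9, -7, -5, -4, -3, 0, 3, 4, 5, 7, 9, 12}


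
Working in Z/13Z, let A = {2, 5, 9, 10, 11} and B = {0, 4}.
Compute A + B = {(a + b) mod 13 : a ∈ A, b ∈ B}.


Work in Z/13Z: reduce every sum a + b modulo 13.
Enumerate all 10 pairs:
a = 2: 2+0=2, 2+4=6
a = 5: 5+0=5, 5+4=9
a = 9: 9+0=9, 9+4=0
a = 10: 10+0=10, 10+4=1
a = 11: 11+0=11, 11+4=2
Distinct residues collected: {0, 1, 2, 5, 6, 9, 10, 11}
|A + B| = 8 (out of 13 total residues).

A + B = {0, 1, 2, 5, 6, 9, 10, 11}


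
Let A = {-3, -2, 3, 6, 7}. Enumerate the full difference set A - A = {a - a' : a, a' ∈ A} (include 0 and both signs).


A - A = {a - a' : a, a' ∈ A}.
Compute a - a' for each ordered pair (a, a'):
a = -3: -3--3=0, -3--2=-1, -3-3=-6, -3-6=-9, -3-7=-10
a = -2: -2--3=1, -2--2=0, -2-3=-5, -2-6=-8, -2-7=-9
a = 3: 3--3=6, 3--2=5, 3-3=0, 3-6=-3, 3-7=-4
a = 6: 6--3=9, 6--2=8, 6-3=3, 6-6=0, 6-7=-1
a = 7: 7--3=10, 7--2=9, 7-3=4, 7-6=1, 7-7=0
Collecting distinct values (and noting 0 appears from a-a):
A - A = {-10, -9, -8, -6, -5, -4, -3, -1, 0, 1, 3, 4, 5, 6, 8, 9, 10}
|A - A| = 17

A - A = {-10, -9, -8, -6, -5, -4, -3, -1, 0, 1, 3, 4, 5, 6, 8, 9, 10}


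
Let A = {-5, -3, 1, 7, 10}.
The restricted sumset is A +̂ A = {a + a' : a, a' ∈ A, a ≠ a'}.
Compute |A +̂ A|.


Restricted sumset: A +̂ A = {a + a' : a ∈ A, a' ∈ A, a ≠ a'}.
Equivalently, take A + A and drop any sum 2a that is achievable ONLY as a + a for a ∈ A (i.e. sums representable only with equal summands).
Enumerate pairs (a, a') with a < a' (symmetric, so each unordered pair gives one sum; this covers all a ≠ a'):
  -5 + -3 = -8
  -5 + 1 = -4
  -5 + 7 = 2
  -5 + 10 = 5
  -3 + 1 = -2
  -3 + 7 = 4
  -3 + 10 = 7
  1 + 7 = 8
  1 + 10 = 11
  7 + 10 = 17
Collected distinct sums: {-8, -4, -2, 2, 4, 5, 7, 8, 11, 17}
|A +̂ A| = 10
(Reference bound: |A +̂ A| ≥ 2|A| - 3 for |A| ≥ 2, with |A| = 5 giving ≥ 7.)

|A +̂ A| = 10


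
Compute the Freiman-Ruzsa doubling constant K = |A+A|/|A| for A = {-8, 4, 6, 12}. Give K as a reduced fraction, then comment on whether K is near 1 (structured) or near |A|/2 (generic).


|A| = 4.
Compute A + A by enumerating all 16 pairs.
A + A = {-16, -4, -2, 4, 8, 10, 12, 16, 18, 24}, so |A + A| = 10.
K = |A + A| / |A| = 10/4 = 5/2 ≈ 2.5000.
Reference: AP of size 4 gives K = 7/4 ≈ 1.7500; a fully generic set of size 4 gives K ≈ 2.5000.

|A| = 4, |A + A| = 10, K = 10/4 = 5/2.


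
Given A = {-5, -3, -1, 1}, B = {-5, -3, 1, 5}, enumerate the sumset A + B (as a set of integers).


A + B = {a + b : a ∈ A, b ∈ B}.
Enumerate all |A|·|B| = 4·4 = 16 pairs (a, b) and collect distinct sums.
a = -5: -5+-5=-10, -5+-3=-8, -5+1=-4, -5+5=0
a = -3: -3+-5=-8, -3+-3=-6, -3+1=-2, -3+5=2
a = -1: -1+-5=-6, -1+-3=-4, -1+1=0, -1+5=4
a = 1: 1+-5=-4, 1+-3=-2, 1+1=2, 1+5=6
Collecting distinct sums: A + B = {-10, -8, -6, -4, -2, 0, 2, 4, 6}
|A + B| = 9

A + B = {-10, -8, -6, -4, -2, 0, 2, 4, 6}


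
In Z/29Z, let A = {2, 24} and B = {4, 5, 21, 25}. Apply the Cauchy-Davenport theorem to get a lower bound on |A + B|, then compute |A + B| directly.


Cauchy-Davenport: |A + B| ≥ min(p, |A| + |B| - 1) for A, B nonempty in Z/pZ.
|A| = 2, |B| = 4, p = 29.
CD lower bound = min(29, 2 + 4 - 1) = min(29, 5) = 5.
Compute A + B mod 29 directly:
a = 2: 2+4=6, 2+5=7, 2+21=23, 2+25=27
a = 24: 24+4=28, 24+5=0, 24+21=16, 24+25=20
A + B = {0, 6, 7, 16, 20, 23, 27, 28}, so |A + B| = 8.
Verify: 8 ≥ 5? Yes ✓.

CD lower bound = 5, actual |A + B| = 8.


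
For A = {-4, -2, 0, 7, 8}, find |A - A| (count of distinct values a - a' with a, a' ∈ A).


A - A = {a - a' : a, a' ∈ A}; |A| = 5.
Bounds: 2|A|-1 ≤ |A - A| ≤ |A|² - |A| + 1, i.e. 9 ≤ |A - A| ≤ 21.
Note: 0 ∈ A - A always (from a - a). The set is symmetric: if d ∈ A - A then -d ∈ A - A.
Enumerate nonzero differences d = a - a' with a > a' (then include -d):
Positive differences: {1, 2, 4, 7, 8, 9, 10, 11, 12}
Full difference set: {0} ∪ (positive diffs) ∪ (negative diffs).
|A - A| = 1 + 2·9 = 19 (matches direct enumeration: 19).

|A - A| = 19


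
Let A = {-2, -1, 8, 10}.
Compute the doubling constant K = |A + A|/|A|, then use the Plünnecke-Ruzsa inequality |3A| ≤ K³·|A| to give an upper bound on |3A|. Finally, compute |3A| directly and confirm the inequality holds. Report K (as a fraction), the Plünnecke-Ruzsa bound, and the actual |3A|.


|A| = 4.
Step 1: Compute A + A by enumerating all 16 pairs.
A + A = {-4, -3, -2, 6, 7, 8, 9, 16, 18, 20}, so |A + A| = 10.
Step 2: Doubling constant K = |A + A|/|A| = 10/4 = 10/4 ≈ 2.5000.
Step 3: Plünnecke-Ruzsa gives |3A| ≤ K³·|A| = (2.5000)³ · 4 ≈ 62.5000.
Step 4: Compute 3A = A + A + A directly by enumerating all triples (a,b,c) ∈ A³; |3A| = 19.
Step 5: Check 19 ≤ 62.5000? Yes ✓.

K = 10/4, Plünnecke-Ruzsa bound K³|A| ≈ 62.5000, |3A| = 19, inequality holds.


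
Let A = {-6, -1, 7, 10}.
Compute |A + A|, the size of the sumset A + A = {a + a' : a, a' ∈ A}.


A + A = {a + a' : a, a' ∈ A}; |A| = 4.
General bounds: 2|A| - 1 ≤ |A + A| ≤ |A|(|A|+1)/2, i.e. 7 ≤ |A + A| ≤ 10.
Lower bound 2|A|-1 is attained iff A is an arithmetic progression.
Enumerate sums a + a' for a ≤ a' (symmetric, so this suffices):
a = -6: -6+-6=-12, -6+-1=-7, -6+7=1, -6+10=4
a = -1: -1+-1=-2, -1+7=6, -1+10=9
a = 7: 7+7=14, 7+10=17
a = 10: 10+10=20
Distinct sums: {-12, -7, -2, 1, 4, 6, 9, 14, 17, 20}
|A + A| = 10

|A + A| = 10


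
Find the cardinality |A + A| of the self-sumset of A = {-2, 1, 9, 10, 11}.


A + A = {a + a' : a, a' ∈ A}; |A| = 5.
General bounds: 2|A| - 1 ≤ |A + A| ≤ |A|(|A|+1)/2, i.e. 9 ≤ |A + A| ≤ 15.
Lower bound 2|A|-1 is attained iff A is an arithmetic progression.
Enumerate sums a + a' for a ≤ a' (symmetric, so this suffices):
a = -2: -2+-2=-4, -2+1=-1, -2+9=7, -2+10=8, -2+11=9
a = 1: 1+1=2, 1+9=10, 1+10=11, 1+11=12
a = 9: 9+9=18, 9+10=19, 9+11=20
a = 10: 10+10=20, 10+11=21
a = 11: 11+11=22
Distinct sums: {-4, -1, 2, 7, 8, 9, 10, 11, 12, 18, 19, 20, 21, 22}
|A + A| = 14

|A + A| = 14


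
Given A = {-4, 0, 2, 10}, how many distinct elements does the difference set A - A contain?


A - A = {a - a' : a, a' ∈ A}; |A| = 4.
Bounds: 2|A|-1 ≤ |A - A| ≤ |A|² - |A| + 1, i.e. 7 ≤ |A - A| ≤ 13.
Note: 0 ∈ A - A always (from a - a). The set is symmetric: if d ∈ A - A then -d ∈ A - A.
Enumerate nonzero differences d = a - a' with a > a' (then include -d):
Positive differences: {2, 4, 6, 8, 10, 14}
Full difference set: {0} ∪ (positive diffs) ∪ (negative diffs).
|A - A| = 1 + 2·6 = 13 (matches direct enumeration: 13).

|A - A| = 13


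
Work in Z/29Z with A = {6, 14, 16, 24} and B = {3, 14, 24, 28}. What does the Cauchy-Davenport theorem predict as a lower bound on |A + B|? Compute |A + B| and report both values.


Cauchy-Davenport: |A + B| ≥ min(p, |A| + |B| - 1) for A, B nonempty in Z/pZ.
|A| = 4, |B| = 4, p = 29.
CD lower bound = min(29, 4 + 4 - 1) = min(29, 7) = 7.
Compute A + B mod 29 directly:
a = 6: 6+3=9, 6+14=20, 6+24=1, 6+28=5
a = 14: 14+3=17, 14+14=28, 14+24=9, 14+28=13
a = 16: 16+3=19, 16+14=1, 16+24=11, 16+28=15
a = 24: 24+3=27, 24+14=9, 24+24=19, 24+28=23
A + B = {1, 5, 9, 11, 13, 15, 17, 19, 20, 23, 27, 28}, so |A + B| = 12.
Verify: 12 ≥ 7? Yes ✓.

CD lower bound = 7, actual |A + B| = 12.


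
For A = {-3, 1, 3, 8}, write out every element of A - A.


A - A = {a - a' : a, a' ∈ A}.
Compute a - a' for each ordered pair (a, a'):
a = -3: -3--3=0, -3-1=-4, -3-3=-6, -3-8=-11
a = 1: 1--3=4, 1-1=0, 1-3=-2, 1-8=-7
a = 3: 3--3=6, 3-1=2, 3-3=0, 3-8=-5
a = 8: 8--3=11, 8-1=7, 8-3=5, 8-8=0
Collecting distinct values (and noting 0 appears from a-a):
A - A = {-11, -7, -6, -5, -4, -2, 0, 2, 4, 5, 6, 7, 11}
|A - A| = 13

A - A = {-11, -7, -6, -5, -4, -2, 0, 2, 4, 5, 6, 7, 11}


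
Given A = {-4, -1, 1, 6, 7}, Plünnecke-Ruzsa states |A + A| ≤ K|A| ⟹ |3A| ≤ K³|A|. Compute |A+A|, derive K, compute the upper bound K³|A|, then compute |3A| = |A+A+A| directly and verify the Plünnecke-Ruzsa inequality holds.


|A| = 5.
Step 1: Compute A + A by enumerating all 25 pairs.
A + A = {-8, -5, -3, -2, 0, 2, 3, 5, 6, 7, 8, 12, 13, 14}, so |A + A| = 14.
Step 2: Doubling constant K = |A + A|/|A| = 14/5 = 14/5 ≈ 2.8000.
Step 3: Plünnecke-Ruzsa gives |3A| ≤ K³·|A| = (2.8000)³ · 5 ≈ 109.7600.
Step 4: Compute 3A = A + A + A directly by enumerating all triples (a,b,c) ∈ A³; |3A| = 27.
Step 5: Check 27 ≤ 109.7600? Yes ✓.

K = 14/5, Plünnecke-Ruzsa bound K³|A| ≈ 109.7600, |3A| = 27, inequality holds.


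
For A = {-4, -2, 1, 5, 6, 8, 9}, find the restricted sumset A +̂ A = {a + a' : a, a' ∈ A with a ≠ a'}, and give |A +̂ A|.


Restricted sumset: A +̂ A = {a + a' : a ∈ A, a' ∈ A, a ≠ a'}.
Equivalently, take A + A and drop any sum 2a that is achievable ONLY as a + a for a ∈ A (i.e. sums representable only with equal summands).
Enumerate pairs (a, a') with a < a' (symmetric, so each unordered pair gives one sum; this covers all a ≠ a'):
  -4 + -2 = -6
  -4 + 1 = -3
  -4 + 5 = 1
  -4 + 6 = 2
  -4 + 8 = 4
  -4 + 9 = 5
  -2 + 1 = -1
  -2 + 5 = 3
  -2 + 6 = 4
  -2 + 8 = 6
  -2 + 9 = 7
  1 + 5 = 6
  1 + 6 = 7
  1 + 8 = 9
  1 + 9 = 10
  5 + 6 = 11
  5 + 8 = 13
  5 + 9 = 14
  6 + 8 = 14
  6 + 9 = 15
  8 + 9 = 17
Collected distinct sums: {-6, -3, -1, 1, 2, 3, 4, 5, 6, 7, 9, 10, 11, 13, 14, 15, 17}
|A +̂ A| = 17
(Reference bound: |A +̂ A| ≥ 2|A| - 3 for |A| ≥ 2, with |A| = 7 giving ≥ 11.)

|A +̂ A| = 17


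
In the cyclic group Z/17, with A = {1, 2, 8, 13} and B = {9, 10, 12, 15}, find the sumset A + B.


Work in Z/17Z: reduce every sum a + b modulo 17.
Enumerate all 16 pairs:
a = 1: 1+9=10, 1+10=11, 1+12=13, 1+15=16
a = 2: 2+9=11, 2+10=12, 2+12=14, 2+15=0
a = 8: 8+9=0, 8+10=1, 8+12=3, 8+15=6
a = 13: 13+9=5, 13+10=6, 13+12=8, 13+15=11
Distinct residues collected: {0, 1, 3, 5, 6, 8, 10, 11, 12, 13, 14, 16}
|A + B| = 12 (out of 17 total residues).

A + B = {0, 1, 3, 5, 6, 8, 10, 11, 12, 13, 14, 16}


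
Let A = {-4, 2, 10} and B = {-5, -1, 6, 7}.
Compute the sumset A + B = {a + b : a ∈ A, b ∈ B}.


A + B = {a + b : a ∈ A, b ∈ B}.
Enumerate all |A|·|B| = 3·4 = 12 pairs (a, b) and collect distinct sums.
a = -4: -4+-5=-9, -4+-1=-5, -4+6=2, -4+7=3
a = 2: 2+-5=-3, 2+-1=1, 2+6=8, 2+7=9
a = 10: 10+-5=5, 10+-1=9, 10+6=16, 10+7=17
Collecting distinct sums: A + B = {-9, -5, -3, 1, 2, 3, 5, 8, 9, 16, 17}
|A + B| = 11

A + B = {-9, -5, -3, 1, 2, 3, 5, 8, 9, 16, 17}


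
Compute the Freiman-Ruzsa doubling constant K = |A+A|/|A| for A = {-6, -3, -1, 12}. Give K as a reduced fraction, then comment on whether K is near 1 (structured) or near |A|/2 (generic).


|A| = 4.
Compute A + A by enumerating all 16 pairs.
A + A = {-12, -9, -7, -6, -4, -2, 6, 9, 11, 24}, so |A + A| = 10.
K = |A + A| / |A| = 10/4 = 5/2 ≈ 2.5000.
Reference: AP of size 4 gives K = 7/4 ≈ 1.7500; a fully generic set of size 4 gives K ≈ 2.5000.

|A| = 4, |A + A| = 10, K = 10/4 = 5/2.


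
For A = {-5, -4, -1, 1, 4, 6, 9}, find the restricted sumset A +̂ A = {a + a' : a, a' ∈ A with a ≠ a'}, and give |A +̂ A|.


Restricted sumset: A +̂ A = {a + a' : a ∈ A, a' ∈ A, a ≠ a'}.
Equivalently, take A + A and drop any sum 2a that is achievable ONLY as a + a for a ∈ A (i.e. sums representable only with equal summands).
Enumerate pairs (a, a') with a < a' (symmetric, so each unordered pair gives one sum; this covers all a ≠ a'):
  -5 + -4 = -9
  -5 + -1 = -6
  -5 + 1 = -4
  -5 + 4 = -1
  -5 + 6 = 1
  -5 + 9 = 4
  -4 + -1 = -5
  -4 + 1 = -3
  -4 + 4 = 0
  -4 + 6 = 2
  -4 + 9 = 5
  -1 + 1 = 0
  -1 + 4 = 3
  -1 + 6 = 5
  -1 + 9 = 8
  1 + 4 = 5
  1 + 6 = 7
  1 + 9 = 10
  4 + 6 = 10
  4 + 9 = 13
  6 + 9 = 15
Collected distinct sums: {-9, -6, -5, -4, -3, -1, 0, 1, 2, 3, 4, 5, 7, 8, 10, 13, 15}
|A +̂ A| = 17
(Reference bound: |A +̂ A| ≥ 2|A| - 3 for |A| ≥ 2, with |A| = 7 giving ≥ 11.)

|A +̂ A| = 17
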